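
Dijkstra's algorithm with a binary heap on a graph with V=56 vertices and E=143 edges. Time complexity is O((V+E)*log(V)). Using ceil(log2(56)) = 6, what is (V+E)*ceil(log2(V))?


Dijkstra with a binary heap: each vertex is extracted once, each edge may relax once.
Each heap operation costs O(log V).
V + E = 56 + 143 = 199
ceil(log2(56)) = 6 (since 2^5 = 32 < 56 <= 64 = 2^6)
Total heap work = (V+E) * ceil(log2(V)) = 199 * 6 = 1194


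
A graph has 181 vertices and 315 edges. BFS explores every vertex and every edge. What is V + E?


A full BFS traversal dequeues each vertex once and examines each edge once.
Vertex visits: 181
Edge visits: 315
V + E = 181 + 315 = 496


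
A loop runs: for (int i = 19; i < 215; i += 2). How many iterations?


Loop starts at i = 19, increments by 2, stops when i >= 215.
Number of iterations = ceil((215 - 19) / 2)
= ceil(196 / 2)
= 98


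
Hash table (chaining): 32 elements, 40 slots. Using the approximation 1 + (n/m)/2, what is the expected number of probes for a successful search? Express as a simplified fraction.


Computing expected probes:
alpha = 32/40
= 1 + alpha/2
= 1 + 32/(2*40)
= (2*40 + 32) / (2*40)
= 112/80 = 7/5


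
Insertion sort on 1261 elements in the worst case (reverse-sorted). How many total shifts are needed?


In the worst case (reverse-sorted), each element shifts past all previous:
  Element 1: 1 shifts
  Element 2: 2 shifts
  Element 3: 3 shifts
  Element 4: 4 shifts
  Element 5: 5 shifts
  ...
  Element 1260: 1260 shifts
Total = 1 + 2 + ... + 1260
= 1261*(1261-1)/2 = 794430


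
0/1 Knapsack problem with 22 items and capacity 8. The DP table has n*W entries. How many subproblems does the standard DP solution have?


The DP table is indexed by (item, capacity).
Rows: 22 items
Columns: 8 capacity values (1 to W)
Total subproblems = 22 * 8 = 176


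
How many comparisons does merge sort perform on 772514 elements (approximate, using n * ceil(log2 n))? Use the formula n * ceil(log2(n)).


Recursion depth: ceil(log2(772514)) = 20
Each recursion level merges n = 772514 elements
Total = 772514 * 20 = 15450280


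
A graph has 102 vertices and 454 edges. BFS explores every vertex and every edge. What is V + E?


A full BFS traversal dequeues each vertex once and examines each edge once.
Vertex visits: 102
Edge visits: 454
V + E = 102 + 454 = 556


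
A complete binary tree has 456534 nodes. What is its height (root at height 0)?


In a complete binary tree, level k holds nodes 2^k .. 2^(k+1)-1 (1-indexed).
Height = floor(log2(n)) = floor(log2(456534)) = 18
Check: 2^18 = 262144 <= 456534 < 524288 = 2^19


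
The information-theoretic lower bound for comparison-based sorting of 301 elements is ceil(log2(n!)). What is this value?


A binary decision tree of height h has at most 2^h leaves and needs at least n! of them, so h >= ceil(log2(n!)).
301! is far too large to multiply out, so use Stirling's series:
  ln(n!) ~ n ln n - n + (1/2) ln(2 pi n) + 1/(12n)  (error below 1/(360 n^3), negligible here)
  ln(301) = 5.7071103
  n ln n = 301 * 5.7071103 = 1717.8402
  (1/2) ln(2 pi * 301) = (1/2) ln(1891.2388) = 3.7725
  1/(12*301) = 0.0003
  ln(301!) ~ 1717.8402 - 301 + 3.7725 + 0.0003 = 1420.6130
Convert to base 2: log2(301!) = 1420.6130 / ln 2 = 1420.6130 / 0.69314718 = 2049.5113
ceil(2049.5113) = 2050


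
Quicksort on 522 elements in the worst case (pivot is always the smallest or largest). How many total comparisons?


In the worst case, each partition step picks the worst pivot:
  Partition 1: 521 comparisons (n-1 elements to compare)
  Partition 2: 520 comparisons
  Partition 3: 519 comparisons
  Partition 4: 518 comparisons
  Partition 5: 517 comparisons
  ...
  Last partition: 0 comparisons
Total = (n-1) + (n-2) + ... + 1 + 0 = n*(n-1)/2
= 522*521/2 = 135981


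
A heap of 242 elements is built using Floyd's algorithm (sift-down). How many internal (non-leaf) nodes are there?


Leaf nodes occupy roughly half the array.
Sift-down is called for each internal node, starting from the last one.
Internal nodes = floor(n/2) = floor(242/2) = 121


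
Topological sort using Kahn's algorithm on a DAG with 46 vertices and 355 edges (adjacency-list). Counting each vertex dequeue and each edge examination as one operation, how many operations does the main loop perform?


Kahn's algorithm:
  1. Compute in-degrees: O(V + E)
  2. Process queue: each vertex dequeued once (O(V))
     each edge examined once (O(E))
Total = V + E = 46 + 355 = 401


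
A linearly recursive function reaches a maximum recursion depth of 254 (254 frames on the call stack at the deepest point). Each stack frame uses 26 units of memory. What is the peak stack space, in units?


Maximum recursion depth = 254 frames
Memory per frame = 26 units
Total stack space = depth * frame_size
= 254 * 26 = 6604


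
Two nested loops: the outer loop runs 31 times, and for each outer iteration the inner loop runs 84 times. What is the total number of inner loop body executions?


Outer loop: 31 iterations
Inner loop: 84 iterations per outer iteration
Total = 31 * 84 = 2604


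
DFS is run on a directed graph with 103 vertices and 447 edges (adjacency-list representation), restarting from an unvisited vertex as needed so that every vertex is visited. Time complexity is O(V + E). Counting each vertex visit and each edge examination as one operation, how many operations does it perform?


A full DFS traversal processes each vertex exactly once (push/pop on stack).
Each directed edge is examined once.
V = 103, E = 447
V + E = 550


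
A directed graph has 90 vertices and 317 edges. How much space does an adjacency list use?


Adjacency list: one list head per vertex + one entry per edge
Vertex heads: 90
Edge entries: 317
Total = 90 + 317 = 407


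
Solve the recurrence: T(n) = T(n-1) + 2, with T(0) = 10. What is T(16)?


Unrolling the recurrence:
T(16) = T(15) + 2
       = T(14) + 2 + 2
       = T(13) + 2*3
       ...
       = T(0) + 2*16
       = 10 + 32 = 42


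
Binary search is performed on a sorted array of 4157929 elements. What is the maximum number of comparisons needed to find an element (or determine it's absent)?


Binary search halves the search space each comparison:
  Step 1: search space = 4157929 -> 2078964
  Step 2: search space = 2078964 -> 1039482
  Step 3: search space = 1039482 -> 519741
  Step 4: search space = 519741 -> 259870
  Step 5: search space = 259870 -> 129935
  Step 6: search space = 129935 -> 64967
  Step 7: search space = 64967 -> 32483
  Step 8: search space = 32483 -> 16241
  Step 9: search space = 16241 -> 8120
  Step 10: search space = 8120 -> 4060
  Step 11: search space = 4060 -> 2030
  Step 12: search space = 2030 -> 1015
  Step 13: search space = 1015 -> 507
  Step 14: search space = 507 -> 253
  Step 15: search space = 253 -> 126
  Step 16: search space = 126 -> 63
  Step 17: search space = 63 -> 31
  Step 18: search space = 31 -> 15
  Step 19: search space = 15 -> 7
  Step 20: search space = 7 -> 3
  Step 21: search space = 3 -> 1
  Step 22: search space = 1 (final check)
Maximum comparisons = floor(log2(4157929)) + 1 = 21 + 1 = 22


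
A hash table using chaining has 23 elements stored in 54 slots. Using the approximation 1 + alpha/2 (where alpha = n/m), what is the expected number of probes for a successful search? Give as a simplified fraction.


Load factor alpha = n/m = 23/54
Expected probes = 1 + alpha/2 = 1 + 23/(2*54)
= 1 + 23/108
= 108/108 + 23/108
= 131/108


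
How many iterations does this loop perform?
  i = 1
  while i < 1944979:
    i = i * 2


The loop variable doubles each iteration:
i = 1 -> 2 -> 4 -> 8 -> 16 -> 32 -> 64 -> 128 -> 256 -> 512 -> 1024 -> 2048 -> 4096 -> 8192 -> 16384 -> 32768 -> 65536 -> 131072 -> 262144 -> 524288 -> 1048576 -> 2097152 (stop, 2097152 >= 1944979)
Number of doublings = ceil(log2(1944979)) = 21


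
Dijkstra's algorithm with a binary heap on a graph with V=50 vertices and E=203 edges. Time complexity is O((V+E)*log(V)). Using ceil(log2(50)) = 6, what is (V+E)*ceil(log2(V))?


Dijkstra with a binary heap: each vertex is extracted once, each edge may relax once.
Each heap operation costs O(log V).
V + E = 50 + 203 = 253
ceil(log2(50)) = 6 (since 2^5 = 32 < 50 <= 64 = 2^6)
Total heap work = (V+E) * ceil(log2(V)) = 253 * 6 = 1518


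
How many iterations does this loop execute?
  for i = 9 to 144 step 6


The loop variable i takes values starting at 9 and increments by 6 each iteration.
Sequence: i = 9, 15, 21, 27, 33, 39, 45, 51, 57, ...
The upper bound 144 is inclusive, so the count is floor((last - first) / step) + 1:
floor((144 - 9) / 6) + 1 = floor(135/6) + 1 = 22 + 1 = 23


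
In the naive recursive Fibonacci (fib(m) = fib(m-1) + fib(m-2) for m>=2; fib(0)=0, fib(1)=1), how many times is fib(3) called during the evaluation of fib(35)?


Let N(m) = number of times fib(m) is called while evaluating fib(35).
N(35) = 1 (the initial call).
N(34) = 1 (only fib(35) calls it).
For 1 <= m <= 33: fib(m) is called by fib(m+1) and fib(m+2), so
  N(m) = N(m+1) + N(m+2).
fib(0) is called only by fib(2), so N(0) = N(2).
Walk down from m=35:
  N(35)=1, N(34)=1, N(33)=2, N(32)=3, N(31)=5, N(30)=8, N(29)=13, N(28)=21, N(27)=34, N(26)=55, N(25)=89, N(24)=144, N(23)=233, N(22)=377, N(21)=610, N(20)=987, N(19)=1597, N(18)=2584, N(17)=4181, N(16)=6765, N(15)=10946, N(14)=17711, N(13)=28657, N(12)=46368, N(11)=75025, N(10)=121393, N(9)=196418, N(8)=317811, N(7)=514229, N(6)=832040, N(5)=1346269, N(4)=2178309, N(3)=3524578
N(3) = 3524578


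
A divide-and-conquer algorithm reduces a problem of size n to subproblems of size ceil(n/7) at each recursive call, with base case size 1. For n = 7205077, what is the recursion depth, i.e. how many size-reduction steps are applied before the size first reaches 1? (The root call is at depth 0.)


Each step divides the size by 7 (rounding up); after k steps the size is ceil(n/7^k), which equals 1 exactly when 7^k >= n.
So the depth is the smallest k with 7^k >= 7205077, i.e. ceil(log_7(7205077)).
7^8 = 5764801 < 7205077 <= 40353607 = 7^9
Recursion depth = 9


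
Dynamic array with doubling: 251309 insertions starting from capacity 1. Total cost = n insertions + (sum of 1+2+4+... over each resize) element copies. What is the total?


n = 251309
Insertion costs: 251309
Resizes copy 1, 2, 4, ... up to the largest power of 2 that is <= n-1 = 251308, i.e. 131072.
Copy costs = 1 + 2 + 4 + 8 + 16 + 32 + 64 + 128 + 256 + 512 + 1024 + 2048 + 4096 + 8192 + 16384 + 32768 + 65536 + 131072 = 262143
Total = 251309 + 262143 = 513452


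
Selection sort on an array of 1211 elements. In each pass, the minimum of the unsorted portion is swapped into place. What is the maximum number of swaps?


Selection sort performs one swap per pass:
  Pass 1: find min in positions 0 to 1210, swap with position 0
  Pass 2: find min in positions 1 to 1210, swap with position 1
  Pass 3: find min in positions 2 to 1210, swap with position 2
  Pass 4: find min in positions 3 to 1210, swap with position 3
  Pass 5: find min in positions 4 to 1210, swap with position 4
  ... (1205 more passes)
Total passes (and swaps) = n - 1 = 1211 - 1 = 1210


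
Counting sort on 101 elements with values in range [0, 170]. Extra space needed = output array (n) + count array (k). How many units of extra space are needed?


Output array size: 101 (to store sorted result)
Count array size: 171 (one slot per possible value, range 0 to 170)
Total extra space = 101 + 171 = 272


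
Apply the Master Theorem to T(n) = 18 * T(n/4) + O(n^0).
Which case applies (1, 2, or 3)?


The Master Theorem: T(n) = a*T(n/b) + O(n^c)
  a = 18, b = 4, c = 0
log_b(a) = log_4(18) ~ 2.085
Compare b^c with a: 4^0 = 1 < 18, so c < log_b(a).
Since c < log_b(a), Case 1 applies.
T(n) = O(n^(log_4 18)) ~ O(n^2.085)
Master Theorem case = 1


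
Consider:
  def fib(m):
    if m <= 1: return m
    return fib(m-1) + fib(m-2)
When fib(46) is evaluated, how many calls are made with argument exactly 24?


Let N(m) = number of times fib(m) is called while evaluating fib(46).
N(46) = 1 (the initial call).
N(45) = 1 (only fib(46) calls it).
For 1 <= m <= 44: fib(m) is called by fib(m+1) and fib(m+2), so
  N(m) = N(m+1) + N(m+2).
fib(0) is called only by fib(2), so N(0) = N(2).
Walk down from m=46:
  N(46)=1, N(45)=1, N(44)=2, N(43)=3, N(42)=5, N(41)=8, N(40)=13, N(39)=21, N(38)=34, N(37)=55, N(36)=89, N(35)=144, N(34)=233, N(33)=377, N(32)=610, N(31)=987, N(30)=1597, N(29)=2584, N(28)=4181, N(27)=6765, N(26)=10946, N(25)=17711, N(24)=28657
N(24) = 28657


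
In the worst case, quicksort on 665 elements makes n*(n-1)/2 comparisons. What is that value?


Sum of comparisons per partition:
664 + 663 + ... + 1 + 0
= 665 * (665 - 1) / 2
= 665 * 664 / 2
= 220780


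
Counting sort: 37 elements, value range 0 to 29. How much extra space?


n = 37 (output array)
k = 30 (count array for 30 distinct values)
Extra space = 37 + 30 = 67


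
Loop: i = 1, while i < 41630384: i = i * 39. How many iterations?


i multiplies by 39 each step:
i = 1 -> 39 -> 1521 -> 59319 -> 2313441 -> 90224199 (stop)
Iterations = ceil(log_39(41630384)) = 5


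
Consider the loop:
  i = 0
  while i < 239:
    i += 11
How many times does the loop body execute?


Starting at i = 0, each iteration adds 11.
Iterations until i >= 239:
  Iteration 1: i = 0 -> i = 11
  Iteration 2: i = 11 -> i = 22
  Iteration 3: i = 22 -> i = 33
  Iteration 4: i = 33 -> i = 44
  Iteration 5: i = 44 -> i = 55
  Iteration 6: i = 55 -> i = 66
  Iteration 7: i = 66 -> i = 77
  Iteration 8: i = 77 -> i = 88
  ... continuing ...
Total iterations = ceil(239/11) = 22


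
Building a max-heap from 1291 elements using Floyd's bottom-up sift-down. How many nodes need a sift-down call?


In a heap of 1291 elements (0-indexed array):
  Last element index: 1290
  Parent of last element: floor((1290 - 1) / 2) = 644
  Internal nodes: indices 0 to 644
  Count = floor(1291/2) = 645


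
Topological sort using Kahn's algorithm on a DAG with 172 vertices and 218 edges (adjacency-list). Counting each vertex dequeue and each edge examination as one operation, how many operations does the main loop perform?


Kahn's algorithm:
  1. Compute in-degrees: O(V + E)
  2. Process queue: each vertex dequeued once (O(V))
     each edge examined once (O(E))
Total = V + E = 172 + 218 = 390


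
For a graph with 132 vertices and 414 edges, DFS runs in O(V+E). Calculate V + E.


A full DFS traversal visits each vertex once and examines each edge once.
V = 132
E = 414
Sum = 132 + 414 = 546


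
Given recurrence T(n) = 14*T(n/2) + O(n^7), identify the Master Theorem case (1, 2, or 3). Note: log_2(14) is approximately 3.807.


Master Theorem parameters: a=14, b=2, c=7
log_b(a) = 3.807
Compare b^c with a: 2^7 = 128 > 14, so c > log_b(a).
Comparing c=7 vs log_b(a)=3.807:
7 > 3.807 => Case 3
Result: T(n) = O(n^7)
Master Theorem case = 3


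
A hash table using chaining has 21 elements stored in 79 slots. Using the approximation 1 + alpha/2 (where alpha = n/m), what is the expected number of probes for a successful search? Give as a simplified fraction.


Load factor alpha = n/m = 21/79
Expected probes = 1 + alpha/2 = 1 + 21/(2*79)
= 1 + 21/158
= 158/158 + 21/158
= 179/158


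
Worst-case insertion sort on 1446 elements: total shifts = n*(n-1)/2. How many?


Sum of shifts = 1 + 2 + 3 + ... + 1445
= 1446 * 1445 / 2
= 2089470 / 2
= 1044735


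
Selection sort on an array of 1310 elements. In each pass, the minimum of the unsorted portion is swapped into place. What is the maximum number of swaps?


Selection sort performs one swap per pass:
  Pass 1: find min in positions 0 to 1309, swap with position 0
  Pass 2: find min in positions 1 to 1309, swap with position 1
  Pass 3: find min in positions 2 to 1309, swap with position 2
  Pass 4: find min in positions 3 to 1309, swap with position 3
  Pass 5: find min in positions 4 to 1309, swap with position 4
  ... (1304 more passes)
Total passes (and swaps) = n - 1 = 1310 - 1 = 1309


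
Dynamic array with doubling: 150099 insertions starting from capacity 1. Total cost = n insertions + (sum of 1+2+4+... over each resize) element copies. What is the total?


n = 150099
Insertion costs: 150099
Resizes copy 1, 2, 4, ... up to the largest power of 2 that is <= n-1 = 150098, i.e. 131072.
Copy costs = 1 + 2 + 4 + 8 + 16 + 32 + 64 + 128 + 256 + 512 + 1024 + 2048 + 4096 + 8192 + 16384 + 32768 + 65536 + 131072 = 262143
Total = 150099 + 262143 = 412242


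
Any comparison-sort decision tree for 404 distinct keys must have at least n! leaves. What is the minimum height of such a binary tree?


A binary decision tree of height h has at most 2^h leaves and needs at least n! of them, so h >= ceil(log2(n!)).
404! is far too large to multiply out, so use Stirling's series:
  ln(n!) ~ n ln n - n + (1/2) ln(2 pi n) + 1/(12n)  (error below 1/(360 n^3), negligible here)
  ln(404) = 6.0014149
  n ln n = 404 * 6.0014149 = 2424.5716
  (1/2) ln(2 pi * 404) = (1/2) ln(2538.4069) = 3.9196
  1/(12*404) = 0.0002
  ln(404!) ~ 2424.5716 - 404 + 3.9196 + 0.0002 = 2024.4914
Convert to base 2: log2(404!) = 2024.4914 / ln 2 = 2024.4914 / 0.69314718 = 2920.7237
ceil(2920.7237) = 2921


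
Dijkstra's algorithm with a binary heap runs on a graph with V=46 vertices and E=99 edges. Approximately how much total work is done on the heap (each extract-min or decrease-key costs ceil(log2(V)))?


Dijkstra with a binary heap: each vertex is extracted once, each edge may relax once.
Each heap operation costs O(log V).
V + E = 46 + 99 = 145
ceil(log2(46)) = 6 (since 2^5 = 32 < 46 <= 64 = 2^6)
Total heap work = (V+E) * ceil(log2(V)) = 145 * 6 = 870


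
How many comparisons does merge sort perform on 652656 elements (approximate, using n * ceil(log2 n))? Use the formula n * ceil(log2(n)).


Recursion depth: ceil(log2(652656)) = 20
Each recursion level merges n = 652656 elements
Total = 652656 * 20 = 13053120


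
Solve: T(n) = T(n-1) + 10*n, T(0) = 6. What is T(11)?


Expanding the recurrence:
T(11) = T(10) + 10*11
       = T(9) + 10*10 + 10*11
       ...
       = T(0) + 10*(1 + 2 + ... + 11)
       = 6 + 10 * 11*12/2
       = 6 + 10 * 66
       = 6 + 660 = 666


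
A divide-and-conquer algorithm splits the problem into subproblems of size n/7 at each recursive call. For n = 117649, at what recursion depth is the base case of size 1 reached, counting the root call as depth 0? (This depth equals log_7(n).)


At each depth, the problem size is divided by 7:
  Depth 0: problem size = 117649
  Depth 1: problem size = 16807
  Depth 2: problem size = 2401
  Depth 3: problem size = 343
  Depth 4: problem size = 49
  Depth 5: problem size = 7
  Depth 6: problem size = 1 (base case)
The base case is reached at depth log_7(117649) = 6 (the tree has 7 levels counting depth 0, but the depth asked for is 6).
Recursion depth = 6


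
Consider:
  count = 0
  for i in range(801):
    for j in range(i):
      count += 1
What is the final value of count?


For each i, the inner loop runs i times:
  i=0: inner runs 0 times
  i=1: inner runs 1 time
  i=2: inner runs 2 times
  i=3: inner runs 3 times
  i=4: inner runs 4 times
  i=5: inner runs 5 times
  i=6: inner runs 6 times
  i=7: inner runs 7 times
  ...
Total = 0 + 1 + 2 + ... + 800 = 801*(801-1)/2 = 320400


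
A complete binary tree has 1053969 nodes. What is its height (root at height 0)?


In a complete binary tree, level k holds nodes 2^k .. 2^(k+1)-1 (1-indexed).
Height = floor(log2(n)) = floor(log2(1053969)) = 20
Check: 2^20 = 1048576 <= 1053969 < 2097152 = 2^21


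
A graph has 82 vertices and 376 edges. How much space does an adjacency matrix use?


Adjacency matrix: V x V grid of entries
Space = V^2 = 82^2 = 82 * 82 = 6724


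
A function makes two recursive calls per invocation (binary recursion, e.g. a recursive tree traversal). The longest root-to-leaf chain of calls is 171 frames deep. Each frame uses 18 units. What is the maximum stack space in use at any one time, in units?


Binary recursion: the two calls run one after the other, so only one root-to-leaf chain of frames is on the stack at a time.
Maximum depth (longest chain) = 171 frames
Each frame = 18 units
Max stack space = 171 * 18 = 3078


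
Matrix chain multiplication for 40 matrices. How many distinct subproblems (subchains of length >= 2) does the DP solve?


Subproblems are indexed by (i, j) where i < j.
Number of such pairs = n*(n-1)/2
= 40 * 39 / 2
= 780


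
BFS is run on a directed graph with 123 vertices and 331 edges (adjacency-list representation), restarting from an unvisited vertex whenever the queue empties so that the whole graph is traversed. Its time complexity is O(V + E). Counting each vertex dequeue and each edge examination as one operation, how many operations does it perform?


A full BFS traversal dequeues each vertex exactly once and examines each directed edge exactly once.
V = 123 (vertex processing cost)
E = 331 (edge examination cost)
Total operations proportional to V + E = 123 + 331 = 454


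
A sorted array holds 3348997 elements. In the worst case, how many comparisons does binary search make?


Halving sequence: 3348997 -> 1674498 -> 837249 -> 418624 -> 209312 -> 104656 -> 52328 -> 26164 -> 13082 -> 6541 -> 3270 -> 1635 -> 817 -> 408 -> 204 -> 102 -> 51 -> 25 -> 12 -> 6 -> 3 -> 1
Number of halvings = 21
Max comparisons = 21 + 1 = 22


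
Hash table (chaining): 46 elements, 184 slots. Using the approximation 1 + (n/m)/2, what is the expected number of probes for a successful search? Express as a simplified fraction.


Computing expected probes:
alpha = 46/184
= 1 + alpha/2
= 1 + 46/(2*184)
= (2*184 + 46) / (2*184)
= 414/368 = 9/8


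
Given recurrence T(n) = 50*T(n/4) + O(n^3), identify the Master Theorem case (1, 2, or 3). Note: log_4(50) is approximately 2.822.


Master Theorem parameters: a=50, b=4, c=3
log_b(a) = 2.822
Compare b^c with a: 4^3 = 64 > 50, so c > log_b(a).
Comparing c=3 vs log_b(a)=2.822:
3 > 2.822 => Case 3
Result: T(n) = O(n^3)
Master Theorem case = 3


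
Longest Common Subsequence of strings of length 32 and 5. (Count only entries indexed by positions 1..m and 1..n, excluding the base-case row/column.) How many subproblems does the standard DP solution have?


DP table indexed by positions in both strings.
First string: 32 positions
Second string: 5 positions
Total = 32 * 5 = 160


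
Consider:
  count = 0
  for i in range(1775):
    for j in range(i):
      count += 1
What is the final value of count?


For each i, the inner loop runs i times:
  i=0: inner runs 0 times
  i=1: inner runs 1 time
  i=2: inner runs 2 times
  i=3: inner runs 3 times
  i=4: inner runs 4 times
  i=5: inner runs 5 times
  i=6: inner runs 6 times
  i=7: inner runs 7 times
  ...
Total = 0 + 1 + 2 + ... + 1774 = 1775*(1775-1)/2 = 1574425


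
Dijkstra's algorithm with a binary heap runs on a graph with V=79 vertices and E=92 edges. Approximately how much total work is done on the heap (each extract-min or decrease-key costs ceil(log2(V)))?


Dijkstra with a binary heap: each vertex is extracted once, each edge may relax once.
Each heap operation costs O(log V).
V + E = 79 + 92 = 171
ceil(log2(79)) = 7 (since 2^6 = 64 < 79 <= 128 = 2^7)
Total heap work = (V+E) * ceil(log2(V)) = 171 * 7 = 1197


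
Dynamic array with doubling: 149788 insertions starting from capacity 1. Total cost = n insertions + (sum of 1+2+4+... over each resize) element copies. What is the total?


n = 149788
Insertion costs: 149788
Resizes copy 1, 2, 4, ... up to the largest power of 2 that is <= n-1 = 149787, i.e. 131072.
Copy costs = 1 + 2 + 4 + 8 + 16 + 32 + 64 + 128 + 256 + 512 + 1024 + 2048 + 4096 + 8192 + 16384 + 32768 + 65536 + 131072 = 262143
Total = 149788 + 262143 = 411931


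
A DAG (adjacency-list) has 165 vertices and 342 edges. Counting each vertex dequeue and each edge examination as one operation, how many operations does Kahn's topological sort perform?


V = 165 (vertex processing)
E = 342 (edge processing)
V + E = 165 + 342 = 507


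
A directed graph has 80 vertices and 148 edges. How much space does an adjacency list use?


Adjacency list: one list head per vertex + one entry per edge
Vertex heads: 80
Edge entries: 148
Total = 80 + 148 = 228


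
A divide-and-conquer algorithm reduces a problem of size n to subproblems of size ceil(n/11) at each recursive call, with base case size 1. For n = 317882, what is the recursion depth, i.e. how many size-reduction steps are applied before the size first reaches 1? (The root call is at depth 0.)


Each step divides the size by 11 (rounding up); after k steps the size is ceil(n/11^k), which equals 1 exactly when 11^k >= n.
So the depth is the smallest k with 11^k >= 317882, i.e. ceil(log_11(317882)).
11^5 = 161051 < 317882 <= 1771561 = 11^6
Recursion depth = 6


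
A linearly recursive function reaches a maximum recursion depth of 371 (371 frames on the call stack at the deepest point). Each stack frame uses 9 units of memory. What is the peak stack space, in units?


Maximum recursion depth = 371 frames
Memory per frame = 9 units
Total stack space = depth * frame_size
= 371 * 9 = 3339


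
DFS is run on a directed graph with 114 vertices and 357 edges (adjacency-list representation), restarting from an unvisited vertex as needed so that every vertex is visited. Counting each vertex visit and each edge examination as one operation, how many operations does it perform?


A full DFS traversal processes each vertex exactly once (push/pop on stack).
Each directed edge is examined once.
V = 114, E = 357
V + E = 471


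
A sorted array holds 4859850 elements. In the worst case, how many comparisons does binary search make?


Halving sequence: 4859850 -> 2429925 -> 1214962 -> 607481 -> 303740 -> 151870 -> 75935 -> 37967 -> 18983 -> 9491 -> 4745 -> 2372 -> 1186 -> 593 -> 296 -> 148 -> 74 -> 37 -> 18 -> 9 -> 4 -> 2 -> 1
Number of halvings = 22
Max comparisons = 22 + 1 = 23


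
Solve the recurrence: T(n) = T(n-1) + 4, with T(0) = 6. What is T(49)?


Unrolling the recurrence:
T(49) = T(48) + 4
       = T(47) + 4 + 4
       = T(46) + 4*3
       ...
       = T(0) + 4*49
       = 6 + 196 = 202


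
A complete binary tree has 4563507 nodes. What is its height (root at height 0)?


In a complete binary tree, level k holds nodes 2^k .. 2^(k+1)-1 (1-indexed).
Height = floor(log2(n)) = floor(log2(4563507)) = 22
Check: 2^22 = 4194304 <= 4563507 < 8388608 = 2^23


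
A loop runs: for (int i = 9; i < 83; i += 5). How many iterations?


Loop starts at i = 9, increments by 5, stops when i >= 83.
Number of iterations = ceil((83 - 9) / 5)
= ceil(74 / 5)
= 15


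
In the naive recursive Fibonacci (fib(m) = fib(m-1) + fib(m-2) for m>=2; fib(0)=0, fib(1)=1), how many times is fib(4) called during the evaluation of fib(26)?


Let N(m) = number of times fib(m) is called while evaluating fib(26).
N(26) = 1 (the initial call).
N(25) = 1 (only fib(26) calls it).
For 1 <= m <= 24: fib(m) is called by fib(m+1) and fib(m+2), so
  N(m) = N(m+1) + N(m+2).
fib(0) is called only by fib(2), so N(0) = N(2).
Walk down from m=26:
  N(26)=1, N(25)=1, N(24)=2, N(23)=3, N(22)=5, N(21)=8, N(20)=13, N(19)=21, N(18)=34, N(17)=55, N(16)=89, N(15)=144, N(14)=233, N(13)=377, N(12)=610, N(11)=987, N(10)=1597, N(9)=2584, N(8)=4181, N(7)=6765, N(6)=10946, N(5)=17711, N(4)=28657
N(4) = 28657


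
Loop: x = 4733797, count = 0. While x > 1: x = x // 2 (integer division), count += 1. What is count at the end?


The variable x halves each step:
x = 4733797 -> 2366898 -> 1183449 -> 591724 -> 295862 -> 147931 -> 73965 -> 36982 -> 18491 -> 9245 -> 4622 -> 2311 -> 1155 -> 577 -> 288 -> 144 -> 72 -> 36 -> 18 -> 9 -> 4 -> 2 -> 1
Number of halvings = floor(log2(4733797)) = 22


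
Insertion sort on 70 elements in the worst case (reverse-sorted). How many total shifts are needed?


In the worst case (reverse-sorted), each element shifts past all previous:
  Element 1: 1 shifts
  Element 2: 2 shifts
  Element 3: 3 shifts
  Element 4: 4 shifts
  Element 5: 5 shifts
  ...
  Element 69: 69 shifts
Total = 1 + 2 + ... + 69
= 70*(70-1)/2 = 2415


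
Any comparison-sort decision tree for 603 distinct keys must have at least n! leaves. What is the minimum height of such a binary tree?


A binary decision tree of height h has at most 2^h leaves and needs at least n! of them, so h >= ceil(log2(n!)).
603! is far too large to multiply out, so use Stirling's series:
  ln(n!) ~ n ln n - n + (1/2) ln(2 pi n) + 1/(12n)  (error below 1/(360 n^3), negligible here)
  ln(603) = 6.4019172
  n ln n = 603 * 6.4019172 = 3860.3561
  (1/2) ln(2 pi * 603) = (1/2) ln(3788.7607) = 4.1199
  1/(12*603) = 0.0001
  ln(603!) ~ 3860.3561 - 603 + 4.1199 + 0.0001 = 3261.4761
Convert to base 2: log2(603!) = 3261.4761 / ln 2 = 3261.4761 / 0.69314718 = 4705.3154
ceil(4705.3154) = 4706


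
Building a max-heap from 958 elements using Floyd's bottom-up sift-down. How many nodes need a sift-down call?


In a heap of 958 elements (0-indexed array):
  Last element index: 957
  Parent of last element: floor((957 - 1) / 2) = 478
  Internal nodes: indices 0 to 478
  Count = floor(958/2) = 479


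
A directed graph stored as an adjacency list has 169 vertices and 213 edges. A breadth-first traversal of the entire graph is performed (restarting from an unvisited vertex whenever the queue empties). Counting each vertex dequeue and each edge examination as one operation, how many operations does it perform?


A full BFS traversal dequeues each vertex once and examines each edge once.
Vertex visits: 169
Edge visits: 213
V + E = 169 + 213 = 382


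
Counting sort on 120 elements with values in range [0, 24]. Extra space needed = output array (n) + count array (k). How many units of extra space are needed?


Output array size: 120 (to store sorted result)
Count array size: 25 (one slot per possible value, range 0 to 24)
Total extra space = 120 + 25 = 145


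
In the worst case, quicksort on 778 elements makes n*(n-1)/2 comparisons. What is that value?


Sum of comparisons per partition:
777 + 776 + ... + 1 + 0
= 778 * (778 - 1) / 2
= 778 * 777 / 2
= 302253


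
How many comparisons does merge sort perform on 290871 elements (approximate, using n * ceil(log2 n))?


Recursion depth: ceil(log2(290871)) = 19
Each recursion level merges n = 290871 elements
Total = 290871 * 19 = 5526549


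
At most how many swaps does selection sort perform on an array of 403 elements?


Each of the 402 passes places one element in its final position.
Pass 1: swap minimum into position 0
Pass 2: swap minimum of remaining into position 1
...
Pass 402: last two elements, one swap
Maximum swaps = 403 - 1 = 402


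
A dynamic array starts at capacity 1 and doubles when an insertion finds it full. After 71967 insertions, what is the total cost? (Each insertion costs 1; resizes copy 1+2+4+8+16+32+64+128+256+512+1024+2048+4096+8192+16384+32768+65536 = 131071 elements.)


Insertion cost: 71967 (one per element)
Resizes occur just before inserting elements 2, 3, 5, 9, ...
Elements copied at each resize: 1 + 2 + 4 + 8 + 16 + 32 + 64 + 128 + 256 + 512 + 1024 + 2048 + 4096 + 8192 + 16384 + 32768 + 65536
Sum of copies = 131071 (geometric series: 2^k - 1)
Total = 71967 + 131071 = 203038


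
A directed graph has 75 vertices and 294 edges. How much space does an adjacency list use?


Adjacency list: one list head per vertex + one entry per edge
Vertex heads: 75
Edge entries: 294
Total = 75 + 294 = 369


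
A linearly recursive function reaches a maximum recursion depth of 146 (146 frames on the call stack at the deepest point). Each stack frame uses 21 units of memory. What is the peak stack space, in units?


Maximum recursion depth = 146 frames
Memory per frame = 21 units
Total stack space = depth * frame_size
= 146 * 21 = 3066


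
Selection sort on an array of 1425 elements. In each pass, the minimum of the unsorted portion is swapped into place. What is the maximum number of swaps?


Selection sort performs one swap per pass:
  Pass 1: find min in positions 0 to 1424, swap with position 0
  Pass 2: find min in positions 1 to 1424, swap with position 1
  Pass 3: find min in positions 2 to 1424, swap with position 2
  Pass 4: find min in positions 3 to 1424, swap with position 3
  Pass 5: find min in positions 4 to 1424, swap with position 4
  ... (1419 more passes)
Total passes (and swaps) = n - 1 = 1425 - 1 = 1424


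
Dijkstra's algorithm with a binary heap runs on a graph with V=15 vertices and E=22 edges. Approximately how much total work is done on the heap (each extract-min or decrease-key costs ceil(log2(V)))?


Dijkstra with a binary heap: each vertex is extracted once, each edge may relax once.
Each heap operation costs O(log V).
V + E = 15 + 22 = 37
ceil(log2(15)) = 4 (since 2^3 = 8 < 15 <= 16 = 2^4)
Total heap work = (V+E) * ceil(log2(V)) = 37 * 4 = 148


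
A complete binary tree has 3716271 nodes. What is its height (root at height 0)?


In a complete binary tree, level k holds nodes 2^k .. 2^(k+1)-1 (1-indexed).
Height = floor(log2(n)) = floor(log2(3716271)) = 21
Check: 2^21 = 2097152 <= 3716271 < 4194304 = 2^22


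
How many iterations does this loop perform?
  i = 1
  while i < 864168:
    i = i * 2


The loop variable doubles each iteration:
i = 1 -> 2 -> 4 -> 8 -> 16 -> 32 -> 64 -> 128 -> 256 -> 512 -> 1024 -> 2048 -> 4096 -> 8192 -> 16384 -> 32768 -> 65536 -> 131072 -> 262144 -> 524288 -> 1048576 (stop, 1048576 >= 864168)
Number of doublings = ceil(log2(864168)) = 20


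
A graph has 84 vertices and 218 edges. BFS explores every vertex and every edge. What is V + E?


A full BFS traversal dequeues each vertex once and examines each edge once.
Vertex visits: 84
Edge visits: 218
V + E = 84 + 218 = 302


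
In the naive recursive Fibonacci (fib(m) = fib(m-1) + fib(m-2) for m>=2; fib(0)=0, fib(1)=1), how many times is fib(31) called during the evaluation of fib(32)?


Let N(m) = number of times fib(m) is called while evaluating fib(32).
N(32) = 1 (the initial call).
N(31) = 1 (only fib(32) calls it).
For 1 <= m <= 30: fib(m) is called by fib(m+1) and fib(m+2), so
  N(m) = N(m+1) + N(m+2).
fib(0) is called only by fib(2), so N(0) = N(2).
Walk down from m=32:
  N(32)=1, N(31)=1
N(31) = 1


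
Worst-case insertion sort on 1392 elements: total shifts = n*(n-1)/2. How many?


Sum of shifts = 1 + 2 + 3 + ... + 1391
= 1392 * 1391 / 2
= 1936272 / 2
= 968136


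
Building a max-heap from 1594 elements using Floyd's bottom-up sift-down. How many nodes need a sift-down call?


In a heap of 1594 elements (0-indexed array):
  Last element index: 1593
  Parent of last element: floor((1593 - 1) / 2) = 796
  Internal nodes: indices 0 to 796
  Count = floor(1594/2) = 797


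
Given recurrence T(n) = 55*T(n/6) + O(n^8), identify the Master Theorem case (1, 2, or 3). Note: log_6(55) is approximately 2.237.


Master Theorem parameters: a=55, b=6, c=8
log_b(a) = 2.237
Compare b^c with a: 6^8 = 1679616 > 55, so c > log_b(a).
Comparing c=8 vs log_b(a)=2.237:
8 > 2.237 => Case 3
Result: T(n) = O(n^8)
Master Theorem case = 3


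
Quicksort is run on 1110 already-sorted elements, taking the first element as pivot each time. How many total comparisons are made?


Sum of comparisons per partition:
1109 + 1108 + ... + 1 + 0
= 1110 * (1110 - 1) / 2
= 1110 * 1109 / 2
= 615495


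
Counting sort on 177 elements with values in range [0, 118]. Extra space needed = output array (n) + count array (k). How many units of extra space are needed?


Output array size: 177 (to store sorted result)
Count array size: 119 (one slot per possible value, range 0 to 118)
Total extra space = 177 + 119 = 296


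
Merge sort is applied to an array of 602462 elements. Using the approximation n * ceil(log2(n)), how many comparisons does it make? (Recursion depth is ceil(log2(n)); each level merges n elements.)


Merge sort divides the array into halves recursively.
Number of levels = ceil(log2(602462)) = 20
At each level, approximately n = 602462 comparisons are needed for merging.
Total comparisons ~ n * ceil(log2(n)) = 602462 * 20 = 12049240


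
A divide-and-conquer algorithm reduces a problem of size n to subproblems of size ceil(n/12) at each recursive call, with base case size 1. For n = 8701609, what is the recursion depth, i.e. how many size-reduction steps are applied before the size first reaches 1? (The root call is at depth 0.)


Each step divides the size by 12 (rounding up); after k steps the size is ceil(n/12^k), which equals 1 exactly when 12^k >= n.
So the depth is the smallest k with 12^k >= 8701609, i.e. ceil(log_12(8701609)).
12^6 = 2985984 < 8701609 <= 35831808 = 12^7
Recursion depth = 7


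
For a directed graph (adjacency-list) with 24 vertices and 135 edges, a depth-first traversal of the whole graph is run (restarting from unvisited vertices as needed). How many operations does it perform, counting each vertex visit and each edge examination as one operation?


A full DFS traversal visits each vertex once and examines each edge once.
V = 24
E = 135
Sum = 24 + 135 = 159


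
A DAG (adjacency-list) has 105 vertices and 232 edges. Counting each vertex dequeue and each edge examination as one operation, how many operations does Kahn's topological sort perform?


V = 105 (vertex processing)
E = 232 (edge processing)
V + E = 105 + 232 = 337


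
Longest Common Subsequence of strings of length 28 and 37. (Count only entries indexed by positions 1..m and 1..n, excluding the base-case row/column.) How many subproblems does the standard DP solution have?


DP table indexed by positions in both strings.
First string: 28 positions
Second string: 37 positions
Total = 28 * 37 = 1036


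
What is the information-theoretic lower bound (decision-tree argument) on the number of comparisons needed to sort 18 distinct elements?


A binary decision tree of height h has at most 2^h leaves and needs at least n! of them, so h >= ceil(log2(n!)).
Compute 18! as a running product:
  x2 = 2, x3 = 6, x4 = 24, x5 = 120
  x6 = 720, x7 = 5040, x8 = 40320, x9 = 362880
  x10 = 3628800, x11 = 39916800, x12 = 479001600, x13 = 6227020800
  x14 = 87178291200, x15 = 1307674368000, x16 = 20922789888000, x17 = 355687428096000
  x18 = 6402373705728000
18! = 6402373705728000
Bracket between powers of 2:
  2^52 = 4503599627370496 < 6402373705728000 <= 9007199254740992 = 2^53
So ceil(log2(18!)) = 53


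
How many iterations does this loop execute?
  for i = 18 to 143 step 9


The loop variable i takes values starting at 18 and increments by 9 each iteration.
Sequence: i = 18, 27, 36, 45, 54, 63, 72, 81, 90, ...
The upper bound 143 is inclusive, so the count is floor((last - first) / step) + 1:
floor((143 - 18) / 9) + 1 = floor(125/9) + 1 = 13 + 1 = 14


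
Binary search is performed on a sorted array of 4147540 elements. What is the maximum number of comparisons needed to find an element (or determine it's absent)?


Binary search halves the search space each comparison:
  Step 1: search space = 4147540 -> 2073770
  Step 2: search space = 2073770 -> 1036885
  Step 3: search space = 1036885 -> 518442
  Step 4: search space = 518442 -> 259221
  Step 5: search space = 259221 -> 129610
  Step 6: search space = 129610 -> 64805
  Step 7: search space = 64805 -> 32402
  Step 8: search space = 32402 -> 16201
  Step 9: search space = 16201 -> 8100
  Step 10: search space = 8100 -> 4050
  Step 11: search space = 4050 -> 2025
  Step 12: search space = 2025 -> 1012
  Step 13: search space = 1012 -> 506
  Step 14: search space = 506 -> 253
  Step 15: search space = 253 -> 126
  Step 16: search space = 126 -> 63
  Step 17: search space = 63 -> 31
  Step 18: search space = 31 -> 15
  Step 19: search space = 15 -> 7
  Step 20: search space = 7 -> 3
  Step 21: search space = 3 -> 1
  Step 22: search space = 1 (final check)
Maximum comparisons = floor(log2(4147540)) + 1 = 21 + 1 = 22
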